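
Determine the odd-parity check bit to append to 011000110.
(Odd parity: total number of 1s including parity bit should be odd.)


Number of 1s in data: 4
Parity bit: 1

1


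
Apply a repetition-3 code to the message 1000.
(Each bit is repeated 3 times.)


Each bit -> 3 copies

111000000000


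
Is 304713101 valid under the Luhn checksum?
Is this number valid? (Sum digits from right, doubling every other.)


Luhn sum = 21
21 mod 10 = 1

Invalid (Luhn sum mod 10 = 1)


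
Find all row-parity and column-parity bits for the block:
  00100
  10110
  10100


Row parities: 110
Column parities: 00110

Row P: 110, Col P: 00110, Corner: 0


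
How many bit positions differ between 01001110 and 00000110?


XOR: 01001000
Count of 1s: 2

2


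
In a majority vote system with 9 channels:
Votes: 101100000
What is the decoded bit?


Ones: 3 out of 9
Threshold: 5

0 (3/9 voted 1)


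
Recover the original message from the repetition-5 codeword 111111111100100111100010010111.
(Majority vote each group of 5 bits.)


Groups: 11111, 11111, 00100, 11110, 00100, 10111
Majority votes: 110101

110101


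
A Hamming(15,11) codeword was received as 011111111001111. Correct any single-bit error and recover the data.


Syndrome = 0: no error detected

Data: 11111001111 (no errors)


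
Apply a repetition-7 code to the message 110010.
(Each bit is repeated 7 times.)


Each bit -> 7 copies

111111111111110000000000000011111110000000


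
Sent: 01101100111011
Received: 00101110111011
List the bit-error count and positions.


XOR: 01000010000000

2 error(s) at position(s): 1, 6


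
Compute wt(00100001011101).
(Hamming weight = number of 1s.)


Counting 1s in 00100001011101

6


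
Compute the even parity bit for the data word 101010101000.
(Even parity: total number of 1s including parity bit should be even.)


Number of 1s in data: 5
Parity bit: 1

1


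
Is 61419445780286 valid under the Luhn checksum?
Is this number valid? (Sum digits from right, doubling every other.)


Luhn sum = 67
67 mod 10 = 7

Invalid (Luhn sum mod 10 = 7)


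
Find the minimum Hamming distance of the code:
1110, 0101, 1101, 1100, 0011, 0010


Comparing all pairs, minimum distance: 1
Can detect 0 errors, correct 0 errors

1


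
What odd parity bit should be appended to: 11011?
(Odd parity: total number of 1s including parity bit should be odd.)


Number of 1s in data: 4
Parity bit: 1

1


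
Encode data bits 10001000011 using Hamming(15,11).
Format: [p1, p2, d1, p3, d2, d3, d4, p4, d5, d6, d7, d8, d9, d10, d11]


Parity bits: p1=1, p2=1, p3=0, p4=1

111000011000011


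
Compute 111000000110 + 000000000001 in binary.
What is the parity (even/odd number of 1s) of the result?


111000000110 = 3590
000000000001 = 1
Sum = 3591 = 111000000111
1s count = 6

even parity (6 ones in 111000000111)


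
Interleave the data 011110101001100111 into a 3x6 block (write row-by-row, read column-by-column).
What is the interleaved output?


Matrix:
  011110
  101001
  100111
Read columns: 011100110101101011

011100110101101011


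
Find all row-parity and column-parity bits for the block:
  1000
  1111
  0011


Row parities: 100
Column parities: 0100

Row P: 100, Col P: 0100, Corner: 1


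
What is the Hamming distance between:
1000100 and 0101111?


XOR: 1101011
Count of 1s: 5

5


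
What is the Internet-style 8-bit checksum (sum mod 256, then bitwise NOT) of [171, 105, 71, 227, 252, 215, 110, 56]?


Sum = 1207 mod 256 = 183
Complement = 72

72


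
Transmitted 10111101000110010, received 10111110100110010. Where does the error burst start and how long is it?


XOR: 00000011100000000

Burst at position 6, length 3


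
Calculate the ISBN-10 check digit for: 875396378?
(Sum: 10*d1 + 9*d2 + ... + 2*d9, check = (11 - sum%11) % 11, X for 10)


Weighted sum: 337
337 mod 11 = 7

Check digit: 4


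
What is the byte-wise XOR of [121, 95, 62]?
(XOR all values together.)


XOR chain: 121 ^ 95 ^ 62 = 24

24


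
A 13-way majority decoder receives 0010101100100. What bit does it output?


Ones: 5 out of 13
Threshold: 7

0 (5/13 voted 1)


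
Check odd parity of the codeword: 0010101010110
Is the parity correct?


Number of 1s: 6

No, parity error (6 ones)


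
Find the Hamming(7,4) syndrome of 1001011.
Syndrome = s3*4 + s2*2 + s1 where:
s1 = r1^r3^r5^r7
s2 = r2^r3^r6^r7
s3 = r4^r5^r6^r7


s1=0, s2=0, s3=1

Syndrome = 4 (error at position 4)


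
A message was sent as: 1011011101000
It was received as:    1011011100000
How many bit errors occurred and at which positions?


XOR: 0000000001000

1 error(s) at position(s): 9


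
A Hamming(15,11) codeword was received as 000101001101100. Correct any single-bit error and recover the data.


Syndrome = 0: no error detected

Data: 00101101100 (no errors)


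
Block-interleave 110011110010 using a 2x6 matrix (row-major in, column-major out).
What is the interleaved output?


Matrix:
  110011
  110010
Read columns: 111100001110

111100001110


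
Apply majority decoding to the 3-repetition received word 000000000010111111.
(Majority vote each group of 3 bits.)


Groups: 000, 000, 000, 010, 111, 111
Majority votes: 000011

000011


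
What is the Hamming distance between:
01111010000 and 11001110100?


XOR: 10110100100
Count of 1s: 5

5


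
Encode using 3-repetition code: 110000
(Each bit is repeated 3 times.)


Each bit -> 3 copies

111111000000000000


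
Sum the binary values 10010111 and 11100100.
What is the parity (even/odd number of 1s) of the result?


10010111 = 151
11100100 = 228
Sum = 379 = 101111011
1s count = 7

odd parity (7 ones in 101111011)


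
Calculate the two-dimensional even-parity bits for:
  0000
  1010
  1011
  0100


Row parities: 0011
Column parities: 0101

Row P: 0011, Col P: 0101, Corner: 0


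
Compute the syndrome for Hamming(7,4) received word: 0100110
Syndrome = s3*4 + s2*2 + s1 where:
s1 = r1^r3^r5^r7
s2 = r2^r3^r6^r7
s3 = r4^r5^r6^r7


s1=1, s2=0, s3=0

Syndrome = 1 (error at position 1)


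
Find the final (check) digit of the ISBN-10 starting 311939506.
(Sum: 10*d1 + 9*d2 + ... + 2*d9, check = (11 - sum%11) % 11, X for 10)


Weighted sum: 205
205 mod 11 = 7

Check digit: 4


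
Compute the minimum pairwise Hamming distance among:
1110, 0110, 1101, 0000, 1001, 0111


Comparing all pairs, minimum distance: 1
Can detect 0 errors, correct 0 errors

1


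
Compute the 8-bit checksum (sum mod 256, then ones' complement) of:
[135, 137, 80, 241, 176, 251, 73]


Sum = 1093 mod 256 = 69
Complement = 186

186


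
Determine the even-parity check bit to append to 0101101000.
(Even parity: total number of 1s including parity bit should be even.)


Number of 1s in data: 4
Parity bit: 0

0


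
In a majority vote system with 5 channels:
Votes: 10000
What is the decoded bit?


Ones: 1 out of 5
Threshold: 3

0 (1/5 voted 1)


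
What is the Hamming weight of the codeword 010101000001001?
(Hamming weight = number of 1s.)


Counting 1s in 010101000001001

5


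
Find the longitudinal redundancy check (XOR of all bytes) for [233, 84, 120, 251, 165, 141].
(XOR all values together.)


XOR chain: 233 ^ 84 ^ 120 ^ 251 ^ 165 ^ 141 = 22

22


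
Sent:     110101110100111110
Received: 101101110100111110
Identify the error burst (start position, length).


XOR: 011000000000000000

Burst at position 1, length 2


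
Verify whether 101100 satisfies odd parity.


Number of 1s: 3

Yes, parity is correct (3 ones)


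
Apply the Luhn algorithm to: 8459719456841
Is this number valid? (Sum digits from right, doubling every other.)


Luhn sum = 81
81 mod 10 = 1

Invalid (Luhn sum mod 10 = 1)


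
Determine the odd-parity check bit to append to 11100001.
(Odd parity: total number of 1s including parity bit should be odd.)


Number of 1s in data: 4
Parity bit: 1

1


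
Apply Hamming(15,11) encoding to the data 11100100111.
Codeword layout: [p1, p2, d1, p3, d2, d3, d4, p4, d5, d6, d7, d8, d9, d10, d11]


Parity bits: p1=0, p2=1, p3=1, p4=0

011111000100111


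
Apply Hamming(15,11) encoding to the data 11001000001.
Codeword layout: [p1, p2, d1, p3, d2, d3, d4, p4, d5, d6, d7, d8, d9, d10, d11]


Parity bits: p1=0, p2=0, p3=0, p4=0

001010001000001


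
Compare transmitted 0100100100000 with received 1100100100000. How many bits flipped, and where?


XOR: 1000000000000

1 error(s) at position(s): 0


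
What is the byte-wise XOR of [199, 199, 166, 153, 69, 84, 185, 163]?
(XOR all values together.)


XOR chain: 199 ^ 199 ^ 166 ^ 153 ^ 69 ^ 84 ^ 185 ^ 163 = 52

52


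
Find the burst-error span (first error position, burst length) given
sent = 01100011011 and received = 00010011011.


XOR: 01110000000

Burst at position 1, length 3


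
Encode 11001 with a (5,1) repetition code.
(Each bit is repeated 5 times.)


Each bit -> 5 copies

1111111111000000000011111


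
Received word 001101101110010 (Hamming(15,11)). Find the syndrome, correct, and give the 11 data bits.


Syndrome = 0: no error detected

Data: 10111110010 (no errors)


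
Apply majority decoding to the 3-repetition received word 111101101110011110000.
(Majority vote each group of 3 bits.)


Groups: 111, 101, 101, 110, 011, 110, 000
Majority votes: 1111110

1111110


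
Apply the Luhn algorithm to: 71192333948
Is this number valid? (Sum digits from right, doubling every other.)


Luhn sum = 61
61 mod 10 = 1

Invalid (Luhn sum mod 10 = 1)


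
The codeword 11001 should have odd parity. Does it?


Number of 1s: 3

Yes, parity is correct (3 ones)


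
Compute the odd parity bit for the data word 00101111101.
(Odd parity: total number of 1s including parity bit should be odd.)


Number of 1s in data: 7
Parity bit: 0

0


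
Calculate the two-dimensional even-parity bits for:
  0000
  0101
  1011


Row parities: 001
Column parities: 1110

Row P: 001, Col P: 1110, Corner: 1


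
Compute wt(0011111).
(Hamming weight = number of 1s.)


Counting 1s in 0011111

5


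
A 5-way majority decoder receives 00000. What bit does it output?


Ones: 0 out of 5
Threshold: 3

0 (0/5 voted 1)


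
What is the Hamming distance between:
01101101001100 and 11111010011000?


XOR: 10010111010100
Count of 1s: 7

7


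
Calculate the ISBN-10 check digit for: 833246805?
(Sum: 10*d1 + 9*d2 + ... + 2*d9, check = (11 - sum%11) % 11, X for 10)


Weighted sum: 241
241 mod 11 = 10

Check digit: 1


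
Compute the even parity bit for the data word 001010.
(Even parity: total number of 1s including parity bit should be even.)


Number of 1s in data: 2
Parity bit: 0

0


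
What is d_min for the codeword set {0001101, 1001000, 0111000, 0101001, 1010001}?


Comparing all pairs, minimum distance: 2
Can detect 1 errors, correct 0 errors

2


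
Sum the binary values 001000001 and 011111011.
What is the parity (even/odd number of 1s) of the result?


001000001 = 65
011111011 = 251
Sum = 316 = 100111100
1s count = 5

odd parity (5 ones in 100111100)


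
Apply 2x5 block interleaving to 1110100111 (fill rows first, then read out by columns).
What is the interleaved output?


Matrix:
  11101
  00111
Read columns: 1010110111

1010110111


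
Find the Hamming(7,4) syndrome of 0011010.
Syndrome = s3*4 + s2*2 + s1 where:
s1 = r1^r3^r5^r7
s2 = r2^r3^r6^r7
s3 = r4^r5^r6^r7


s1=1, s2=0, s3=0

Syndrome = 1 (error at position 1)


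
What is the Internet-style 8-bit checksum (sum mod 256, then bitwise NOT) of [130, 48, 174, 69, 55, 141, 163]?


Sum = 780 mod 256 = 12
Complement = 243

243


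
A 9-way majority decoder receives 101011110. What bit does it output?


Ones: 6 out of 9
Threshold: 5

1 (6/9 voted 1)


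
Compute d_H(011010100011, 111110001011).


XOR: 100100101000
Count of 1s: 4

4


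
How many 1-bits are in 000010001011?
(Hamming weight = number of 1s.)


Counting 1s in 000010001011

4


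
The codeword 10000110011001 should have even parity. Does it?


Number of 1s: 6

Yes, parity is correct (6 ones)


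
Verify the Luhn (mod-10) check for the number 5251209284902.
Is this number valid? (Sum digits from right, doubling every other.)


Luhn sum = 58
58 mod 10 = 8

Invalid (Luhn sum mod 10 = 8)


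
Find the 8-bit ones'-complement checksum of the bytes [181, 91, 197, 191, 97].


Sum = 757 mod 256 = 245
Complement = 10

10


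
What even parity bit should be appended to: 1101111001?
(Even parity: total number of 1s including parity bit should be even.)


Number of 1s in data: 7
Parity bit: 1

1


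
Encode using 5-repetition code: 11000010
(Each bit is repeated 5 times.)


Each bit -> 5 copies

1111111111000000000000000000001111100000


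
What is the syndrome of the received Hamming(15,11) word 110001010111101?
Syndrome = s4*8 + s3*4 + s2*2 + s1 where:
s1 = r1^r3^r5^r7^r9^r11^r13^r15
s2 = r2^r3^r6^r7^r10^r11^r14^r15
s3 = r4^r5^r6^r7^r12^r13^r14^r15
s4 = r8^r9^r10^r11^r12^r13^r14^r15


s1=0, s2=1, s3=0, s4=0

Syndrome = 2 (error at position 2)


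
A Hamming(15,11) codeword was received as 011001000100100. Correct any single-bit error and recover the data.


Syndrome = 0: no error detected

Data: 10100100100 (no errors)


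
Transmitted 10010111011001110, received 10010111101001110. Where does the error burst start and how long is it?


XOR: 00000000110000000

Burst at position 8, length 2


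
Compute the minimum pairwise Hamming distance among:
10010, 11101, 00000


Comparing all pairs, minimum distance: 2
Can detect 1 errors, correct 0 errors

2


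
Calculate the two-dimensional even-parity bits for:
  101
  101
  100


Row parities: 001
Column parities: 100

Row P: 001, Col P: 100, Corner: 1


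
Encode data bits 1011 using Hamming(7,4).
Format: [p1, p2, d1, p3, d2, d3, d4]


Parity bits: p1=0, p2=1, p3=0

0110011


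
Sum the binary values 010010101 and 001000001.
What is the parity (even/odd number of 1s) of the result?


010010101 = 149
001000001 = 65
Sum = 214 = 11010110
1s count = 5

odd parity (5 ones in 11010110)


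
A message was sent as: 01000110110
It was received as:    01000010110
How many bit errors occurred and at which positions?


XOR: 00000100000

1 error(s) at position(s): 5


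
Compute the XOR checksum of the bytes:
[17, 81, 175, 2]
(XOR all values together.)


XOR chain: 17 ^ 81 ^ 175 ^ 2 = 237

237


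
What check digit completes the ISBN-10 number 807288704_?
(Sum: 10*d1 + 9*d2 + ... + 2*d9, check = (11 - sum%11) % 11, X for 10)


Weighted sum: 274
274 mod 11 = 10

Check digit: 1


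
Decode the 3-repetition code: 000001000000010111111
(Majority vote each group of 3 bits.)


Groups: 000, 001, 000, 000, 010, 111, 111
Majority votes: 0000011

0000011


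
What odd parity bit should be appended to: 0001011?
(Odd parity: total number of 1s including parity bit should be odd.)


Number of 1s in data: 3
Parity bit: 0

0


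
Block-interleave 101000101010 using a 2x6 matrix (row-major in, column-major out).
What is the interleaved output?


Matrix:
  101000
  101010
Read columns: 110011000100

110011000100


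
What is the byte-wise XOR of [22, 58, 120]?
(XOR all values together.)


XOR chain: 22 ^ 58 ^ 120 = 84

84


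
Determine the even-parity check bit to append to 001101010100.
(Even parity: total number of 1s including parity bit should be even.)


Number of 1s in data: 5
Parity bit: 1

1


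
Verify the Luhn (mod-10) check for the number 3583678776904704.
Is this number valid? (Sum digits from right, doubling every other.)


Luhn sum = 84
84 mod 10 = 4

Invalid (Luhn sum mod 10 = 4)


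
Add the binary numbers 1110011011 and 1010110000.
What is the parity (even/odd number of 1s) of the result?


1110011011 = 923
1010110000 = 688
Sum = 1611 = 11001001011
1s count = 6

even parity (6 ones in 11001001011)


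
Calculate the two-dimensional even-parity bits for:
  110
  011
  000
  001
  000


Row parities: 00010
Column parities: 100

Row P: 00010, Col P: 100, Corner: 1


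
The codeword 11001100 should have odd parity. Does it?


Number of 1s: 4

No, parity error (4 ones)


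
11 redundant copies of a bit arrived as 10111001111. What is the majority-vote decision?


Ones: 8 out of 11
Threshold: 6

1 (8/11 voted 1)


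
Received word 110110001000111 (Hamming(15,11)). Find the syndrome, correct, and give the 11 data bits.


Syndrome = 7: error at position 7

Data: 01011000111 (corrected bit 7)


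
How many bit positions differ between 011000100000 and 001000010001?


XOR: 010000110001
Count of 1s: 4

4


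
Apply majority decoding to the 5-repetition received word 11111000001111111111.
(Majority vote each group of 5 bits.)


Groups: 11111, 00000, 11111, 11111
Majority votes: 1011

1011


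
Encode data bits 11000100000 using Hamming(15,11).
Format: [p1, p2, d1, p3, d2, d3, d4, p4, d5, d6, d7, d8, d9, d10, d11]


Parity bits: p1=0, p2=0, p3=1, p4=1

001110010100000


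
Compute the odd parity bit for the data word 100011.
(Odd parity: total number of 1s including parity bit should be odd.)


Number of 1s in data: 3
Parity bit: 0

0


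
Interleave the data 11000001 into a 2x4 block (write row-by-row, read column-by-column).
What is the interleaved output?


Matrix:
  1100
  0001
Read columns: 10100001

10100001


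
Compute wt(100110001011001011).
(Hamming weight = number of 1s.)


Counting 1s in 100110001011001011

9


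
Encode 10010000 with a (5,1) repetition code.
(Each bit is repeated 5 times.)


Each bit -> 5 copies

1111100000000001111100000000000000000000


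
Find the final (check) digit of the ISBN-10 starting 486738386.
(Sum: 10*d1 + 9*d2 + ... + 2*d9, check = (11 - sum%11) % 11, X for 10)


Weighted sum: 315
315 mod 11 = 7

Check digit: 4


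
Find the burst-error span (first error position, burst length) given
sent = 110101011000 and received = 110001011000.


XOR: 000100000000

Burst at position 3, length 1


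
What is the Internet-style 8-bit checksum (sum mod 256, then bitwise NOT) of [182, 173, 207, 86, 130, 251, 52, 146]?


Sum = 1227 mod 256 = 203
Complement = 52

52


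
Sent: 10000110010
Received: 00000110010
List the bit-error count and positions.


XOR: 10000000000

1 error(s) at position(s): 0


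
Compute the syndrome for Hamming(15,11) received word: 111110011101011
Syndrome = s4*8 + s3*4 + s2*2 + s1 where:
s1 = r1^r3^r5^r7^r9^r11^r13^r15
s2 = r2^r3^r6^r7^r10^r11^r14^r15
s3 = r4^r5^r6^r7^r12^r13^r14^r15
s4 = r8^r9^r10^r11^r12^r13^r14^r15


s1=1, s2=1, s3=1, s4=0

Syndrome = 7 (error at position 7)


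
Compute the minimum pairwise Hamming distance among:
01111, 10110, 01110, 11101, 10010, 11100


Comparing all pairs, minimum distance: 1
Can detect 0 errors, correct 0 errors

1


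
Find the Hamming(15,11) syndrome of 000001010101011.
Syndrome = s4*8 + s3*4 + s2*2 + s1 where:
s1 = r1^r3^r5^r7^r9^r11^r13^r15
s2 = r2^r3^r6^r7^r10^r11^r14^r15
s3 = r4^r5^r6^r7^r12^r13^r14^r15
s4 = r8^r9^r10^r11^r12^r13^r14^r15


s1=1, s2=0, s3=0, s4=1

Syndrome = 9 (error at position 9)


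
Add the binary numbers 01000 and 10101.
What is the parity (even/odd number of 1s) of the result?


01000 = 8
10101 = 21
Sum = 29 = 11101
1s count = 4

even parity (4 ones in 11101)


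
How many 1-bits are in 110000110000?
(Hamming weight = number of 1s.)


Counting 1s in 110000110000

4


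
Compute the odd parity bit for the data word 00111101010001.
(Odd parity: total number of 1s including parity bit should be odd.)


Number of 1s in data: 7
Parity bit: 0

0


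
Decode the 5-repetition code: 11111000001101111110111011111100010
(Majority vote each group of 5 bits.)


Groups: 11111, 00000, 11011, 11110, 11101, 11111, 00010
Majority votes: 1011110

1011110


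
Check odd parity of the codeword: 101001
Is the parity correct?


Number of 1s: 3

Yes, parity is correct (3 ones)


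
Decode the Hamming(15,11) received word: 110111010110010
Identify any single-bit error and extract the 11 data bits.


Syndrome = 3: error at position 3

Data: 11100110010 (corrected bit 3)


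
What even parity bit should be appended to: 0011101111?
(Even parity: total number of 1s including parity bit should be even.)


Number of 1s in data: 7
Parity bit: 1

1


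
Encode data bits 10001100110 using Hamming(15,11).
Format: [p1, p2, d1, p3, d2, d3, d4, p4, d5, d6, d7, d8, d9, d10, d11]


Parity bits: p1=1, p2=1, p3=0, p4=0

111000001100110


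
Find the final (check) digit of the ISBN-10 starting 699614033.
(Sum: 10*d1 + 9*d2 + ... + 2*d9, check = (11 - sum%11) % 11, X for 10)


Weighted sum: 296
296 mod 11 = 10

Check digit: 1


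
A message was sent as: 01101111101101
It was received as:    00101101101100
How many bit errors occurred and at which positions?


XOR: 01000010000001

3 error(s) at position(s): 1, 6, 13


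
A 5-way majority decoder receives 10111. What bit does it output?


Ones: 4 out of 5
Threshold: 3

1 (4/5 voted 1)


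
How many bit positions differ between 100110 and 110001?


XOR: 010111
Count of 1s: 4

4


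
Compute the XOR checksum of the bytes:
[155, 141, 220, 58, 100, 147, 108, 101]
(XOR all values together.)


XOR chain: 155 ^ 141 ^ 220 ^ 58 ^ 100 ^ 147 ^ 108 ^ 101 = 14

14


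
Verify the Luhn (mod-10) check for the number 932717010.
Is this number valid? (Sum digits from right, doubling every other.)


Luhn sum = 30
30 mod 10 = 0

Valid (Luhn sum mod 10 = 0)


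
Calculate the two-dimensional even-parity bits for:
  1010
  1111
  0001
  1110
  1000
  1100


Row parities: 001110
Column parities: 1110

Row P: 001110, Col P: 1110, Corner: 1


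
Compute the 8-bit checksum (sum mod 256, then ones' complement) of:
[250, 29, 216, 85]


Sum = 580 mod 256 = 68
Complement = 187

187


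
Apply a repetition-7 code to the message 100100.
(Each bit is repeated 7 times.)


Each bit -> 7 copies

111111100000000000000111111100000000000000


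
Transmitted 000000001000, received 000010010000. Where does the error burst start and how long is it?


XOR: 000010011000

Burst at position 4, length 5


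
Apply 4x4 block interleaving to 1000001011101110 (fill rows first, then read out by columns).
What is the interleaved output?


Matrix:
  1000
  0010
  1110
  1110
Read columns: 1011001101110000

1011001101110000


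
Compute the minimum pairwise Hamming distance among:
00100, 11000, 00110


Comparing all pairs, minimum distance: 1
Can detect 0 errors, correct 0 errors

1


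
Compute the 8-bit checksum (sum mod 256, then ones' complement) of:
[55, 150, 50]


Sum = 255 mod 256 = 255
Complement = 0

0


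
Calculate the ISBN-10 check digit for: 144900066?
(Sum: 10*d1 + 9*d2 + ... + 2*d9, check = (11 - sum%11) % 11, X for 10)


Weighted sum: 171
171 mod 11 = 6

Check digit: 5


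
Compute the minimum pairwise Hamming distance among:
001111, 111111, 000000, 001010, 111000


Comparing all pairs, minimum distance: 2
Can detect 1 errors, correct 0 errors

2


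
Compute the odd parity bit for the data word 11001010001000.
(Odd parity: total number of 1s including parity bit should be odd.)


Number of 1s in data: 5
Parity bit: 0

0


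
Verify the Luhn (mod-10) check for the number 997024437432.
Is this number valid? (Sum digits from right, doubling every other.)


Luhn sum = 59
59 mod 10 = 9

Invalid (Luhn sum mod 10 = 9)


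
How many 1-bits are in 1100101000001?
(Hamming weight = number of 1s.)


Counting 1s in 1100101000001

5


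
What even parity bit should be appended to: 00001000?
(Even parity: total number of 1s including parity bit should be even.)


Number of 1s in data: 1
Parity bit: 1

1


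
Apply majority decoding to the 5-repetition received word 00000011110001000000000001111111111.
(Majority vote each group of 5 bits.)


Groups: 00000, 01111, 00010, 00000, 00000, 11111, 11111
Majority votes: 0100011

0100011


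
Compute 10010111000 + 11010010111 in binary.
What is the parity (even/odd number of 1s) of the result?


10010111000 = 1208
11010010111 = 1687
Sum = 2895 = 101101001111
1s count = 8

even parity (8 ones in 101101001111)


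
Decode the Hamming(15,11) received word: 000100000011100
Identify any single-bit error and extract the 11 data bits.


Syndrome = 14: error at position 14

Data: 00000011110 (corrected bit 14)


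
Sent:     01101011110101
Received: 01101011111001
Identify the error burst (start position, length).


XOR: 00000000001100

Burst at position 10, length 2


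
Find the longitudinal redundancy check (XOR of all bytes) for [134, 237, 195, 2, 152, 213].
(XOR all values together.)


XOR chain: 134 ^ 237 ^ 195 ^ 2 ^ 152 ^ 213 = 231

231


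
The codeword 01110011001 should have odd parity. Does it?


Number of 1s: 6

No, parity error (6 ones)


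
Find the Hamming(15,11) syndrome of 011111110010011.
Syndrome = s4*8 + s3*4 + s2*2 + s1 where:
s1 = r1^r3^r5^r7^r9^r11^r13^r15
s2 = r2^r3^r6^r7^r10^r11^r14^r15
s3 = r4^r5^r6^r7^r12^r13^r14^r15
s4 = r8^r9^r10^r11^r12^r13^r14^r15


s1=1, s2=1, s3=0, s4=0

Syndrome = 3 (error at position 3)


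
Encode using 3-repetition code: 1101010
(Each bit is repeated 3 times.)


Each bit -> 3 copies

111111000111000111000


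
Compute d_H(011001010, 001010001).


XOR: 010011011
Count of 1s: 5

5


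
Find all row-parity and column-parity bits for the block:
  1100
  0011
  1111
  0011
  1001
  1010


Row parities: 000000
Column parities: 0000

Row P: 000000, Col P: 0000, Corner: 0


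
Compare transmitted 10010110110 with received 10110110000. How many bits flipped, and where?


XOR: 00100000110

3 error(s) at position(s): 2, 8, 9


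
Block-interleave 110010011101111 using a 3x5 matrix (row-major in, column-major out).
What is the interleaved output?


Matrix:
  11001
  00111
  01111
Read columns: 100101011011111

100101011011111


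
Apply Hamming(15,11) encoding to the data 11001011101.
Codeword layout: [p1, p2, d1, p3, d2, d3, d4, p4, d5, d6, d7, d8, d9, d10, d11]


Parity bits: p1=0, p2=1, p3=0, p4=1

011010011011101


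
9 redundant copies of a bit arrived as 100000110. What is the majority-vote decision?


Ones: 3 out of 9
Threshold: 5

0 (3/9 voted 1)


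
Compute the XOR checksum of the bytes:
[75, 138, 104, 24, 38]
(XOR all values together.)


XOR chain: 75 ^ 138 ^ 104 ^ 24 ^ 38 = 151

151


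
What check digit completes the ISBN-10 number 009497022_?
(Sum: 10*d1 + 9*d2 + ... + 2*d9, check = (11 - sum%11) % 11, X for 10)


Weighted sum: 199
199 mod 11 = 1

Check digit: X


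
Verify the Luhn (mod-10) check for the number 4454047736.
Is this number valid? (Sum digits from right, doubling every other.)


Luhn sum = 45
45 mod 10 = 5

Invalid (Luhn sum mod 10 = 5)


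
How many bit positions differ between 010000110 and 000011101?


XOR: 010011011
Count of 1s: 5

5


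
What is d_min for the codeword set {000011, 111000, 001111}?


Comparing all pairs, minimum distance: 2
Can detect 1 errors, correct 0 errors

2


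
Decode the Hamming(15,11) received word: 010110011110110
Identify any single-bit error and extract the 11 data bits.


Syndrome = 0: no error detected

Data: 01001110110 (no errors)


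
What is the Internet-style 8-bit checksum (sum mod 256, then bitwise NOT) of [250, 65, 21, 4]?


Sum = 340 mod 256 = 84
Complement = 171

171


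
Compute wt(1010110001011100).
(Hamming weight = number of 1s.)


Counting 1s in 1010110001011100

8


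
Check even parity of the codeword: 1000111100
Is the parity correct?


Number of 1s: 5

No, parity error (5 ones)


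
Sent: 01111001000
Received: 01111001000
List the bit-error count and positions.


XOR: 00000000000

0 errors (received matches sent)


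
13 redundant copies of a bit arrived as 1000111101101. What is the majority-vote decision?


Ones: 8 out of 13
Threshold: 7

1 (8/13 voted 1)


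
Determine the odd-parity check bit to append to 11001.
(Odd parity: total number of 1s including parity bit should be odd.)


Number of 1s in data: 3
Parity bit: 0

0


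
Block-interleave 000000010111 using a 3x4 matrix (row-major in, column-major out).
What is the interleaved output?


Matrix:
  0000
  0001
  0111
Read columns: 000001001011

000001001011


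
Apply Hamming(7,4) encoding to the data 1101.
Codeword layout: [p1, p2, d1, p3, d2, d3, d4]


Parity bits: p1=1, p2=0, p3=0

1010101


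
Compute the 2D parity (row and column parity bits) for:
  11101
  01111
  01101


Row parities: 001
Column parities: 11111

Row P: 001, Col P: 11111, Corner: 1


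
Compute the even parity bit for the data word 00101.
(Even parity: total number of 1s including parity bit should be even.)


Number of 1s in data: 2
Parity bit: 0

0


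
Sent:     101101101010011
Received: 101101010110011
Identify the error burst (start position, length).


XOR: 000000111100000

Burst at position 6, length 4


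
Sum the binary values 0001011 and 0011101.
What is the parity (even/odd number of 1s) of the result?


0001011 = 11
0011101 = 29
Sum = 40 = 101000
1s count = 2

even parity (2 ones in 101000)


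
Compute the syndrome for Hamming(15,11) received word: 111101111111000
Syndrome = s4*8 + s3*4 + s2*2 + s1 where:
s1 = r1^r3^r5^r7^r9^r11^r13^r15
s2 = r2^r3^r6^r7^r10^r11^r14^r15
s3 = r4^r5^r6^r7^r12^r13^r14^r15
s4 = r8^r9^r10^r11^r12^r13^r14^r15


s1=1, s2=0, s3=0, s4=1

Syndrome = 9 (error at position 9)


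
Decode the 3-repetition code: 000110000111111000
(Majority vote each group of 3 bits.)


Groups: 000, 110, 000, 111, 111, 000
Majority votes: 010110

010110


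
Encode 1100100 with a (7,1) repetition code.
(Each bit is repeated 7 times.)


Each bit -> 7 copies

1111111111111100000000000000111111100000000000000


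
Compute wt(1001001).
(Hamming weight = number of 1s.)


Counting 1s in 1001001

3


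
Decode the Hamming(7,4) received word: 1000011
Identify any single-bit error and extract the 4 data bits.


Syndrome = 0: no error detected

Data: 0011 (no errors)


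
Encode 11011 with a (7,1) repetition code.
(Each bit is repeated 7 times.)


Each bit -> 7 copies

11111111111111000000011111111111111


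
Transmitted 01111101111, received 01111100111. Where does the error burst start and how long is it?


XOR: 00000001000

Burst at position 7, length 1


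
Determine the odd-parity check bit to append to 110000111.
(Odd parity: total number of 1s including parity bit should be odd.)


Number of 1s in data: 5
Parity bit: 0

0


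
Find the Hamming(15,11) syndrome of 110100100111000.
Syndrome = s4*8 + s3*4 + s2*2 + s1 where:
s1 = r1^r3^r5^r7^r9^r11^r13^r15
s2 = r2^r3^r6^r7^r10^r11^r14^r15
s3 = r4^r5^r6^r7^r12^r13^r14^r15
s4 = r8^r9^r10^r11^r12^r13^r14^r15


s1=1, s2=0, s3=1, s4=1

Syndrome = 13 (error at position 13)


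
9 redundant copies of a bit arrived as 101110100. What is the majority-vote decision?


Ones: 5 out of 9
Threshold: 5

1 (5/9 voted 1)


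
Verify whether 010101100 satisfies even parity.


Number of 1s: 4

Yes, parity is correct (4 ones)


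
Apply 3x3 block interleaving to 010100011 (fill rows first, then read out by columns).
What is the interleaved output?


Matrix:
  010
  100
  011
Read columns: 010101001

010101001


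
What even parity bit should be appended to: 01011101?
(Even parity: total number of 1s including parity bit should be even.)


Number of 1s in data: 5
Parity bit: 1

1


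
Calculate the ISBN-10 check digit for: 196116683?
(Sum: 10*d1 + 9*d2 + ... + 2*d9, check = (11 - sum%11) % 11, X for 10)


Weighted sum: 236
236 mod 11 = 5

Check digit: 6


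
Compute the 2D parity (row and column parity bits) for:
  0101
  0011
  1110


Row parities: 001
Column parities: 1000

Row P: 001, Col P: 1000, Corner: 1


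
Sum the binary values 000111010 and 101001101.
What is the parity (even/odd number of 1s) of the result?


000111010 = 58
101001101 = 333
Sum = 391 = 110000111
1s count = 5

odd parity (5 ones in 110000111)


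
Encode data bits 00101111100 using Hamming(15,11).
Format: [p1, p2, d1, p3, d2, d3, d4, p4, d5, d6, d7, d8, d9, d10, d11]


Parity bits: p1=1, p2=1, p3=1, p4=1

110101011111100


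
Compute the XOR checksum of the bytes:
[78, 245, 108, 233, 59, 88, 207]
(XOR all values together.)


XOR chain: 78 ^ 245 ^ 108 ^ 233 ^ 59 ^ 88 ^ 207 = 146

146


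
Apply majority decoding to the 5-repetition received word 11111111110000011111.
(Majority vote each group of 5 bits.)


Groups: 11111, 11111, 00000, 11111
Majority votes: 1101

1101


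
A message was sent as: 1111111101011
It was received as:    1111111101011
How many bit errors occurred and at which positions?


XOR: 0000000000000

0 errors (received matches sent)


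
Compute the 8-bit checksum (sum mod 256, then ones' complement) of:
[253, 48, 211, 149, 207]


Sum = 868 mod 256 = 100
Complement = 155

155


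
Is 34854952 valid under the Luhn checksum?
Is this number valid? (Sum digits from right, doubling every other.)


Luhn sum = 42
42 mod 10 = 2

Invalid (Luhn sum mod 10 = 2)


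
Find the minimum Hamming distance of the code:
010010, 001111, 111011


Comparing all pairs, minimum distance: 3
Can detect 2 errors, correct 1 errors

3


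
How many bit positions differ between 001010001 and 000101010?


XOR: 001111011
Count of 1s: 6

6


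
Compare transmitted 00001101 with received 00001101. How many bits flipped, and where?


XOR: 00000000

0 errors (received matches sent)


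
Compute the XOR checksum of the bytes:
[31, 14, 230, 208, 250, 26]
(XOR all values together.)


XOR chain: 31 ^ 14 ^ 230 ^ 208 ^ 250 ^ 26 = 199

199


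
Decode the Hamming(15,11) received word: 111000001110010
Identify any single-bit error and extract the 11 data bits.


Syndrome = 6: error at position 6

Data: 10101110010 (corrected bit 6)


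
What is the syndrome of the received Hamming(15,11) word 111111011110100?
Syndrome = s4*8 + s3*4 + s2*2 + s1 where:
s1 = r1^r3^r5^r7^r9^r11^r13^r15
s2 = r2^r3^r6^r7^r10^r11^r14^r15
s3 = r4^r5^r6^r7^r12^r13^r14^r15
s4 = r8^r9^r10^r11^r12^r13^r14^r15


s1=0, s2=1, s3=0, s4=1

Syndrome = 10 (error at position 10)


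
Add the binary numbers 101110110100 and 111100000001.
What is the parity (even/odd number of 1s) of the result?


101110110100 = 2996
111100000001 = 3841
Sum = 6837 = 1101010110101
1s count = 8

even parity (8 ones in 1101010110101)


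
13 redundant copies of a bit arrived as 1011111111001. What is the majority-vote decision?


Ones: 10 out of 13
Threshold: 7

1 (10/13 voted 1)


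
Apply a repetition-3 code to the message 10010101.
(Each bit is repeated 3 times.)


Each bit -> 3 copies

111000000111000111000111


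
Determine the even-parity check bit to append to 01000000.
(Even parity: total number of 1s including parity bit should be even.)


Number of 1s in data: 1
Parity bit: 1

1


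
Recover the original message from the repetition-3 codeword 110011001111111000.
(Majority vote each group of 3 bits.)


Groups: 110, 011, 001, 111, 111, 000
Majority votes: 110110

110110


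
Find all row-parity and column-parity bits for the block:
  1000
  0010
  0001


Row parities: 111
Column parities: 1011

Row P: 111, Col P: 1011, Corner: 1


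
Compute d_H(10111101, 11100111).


XOR: 01011010
Count of 1s: 4

4


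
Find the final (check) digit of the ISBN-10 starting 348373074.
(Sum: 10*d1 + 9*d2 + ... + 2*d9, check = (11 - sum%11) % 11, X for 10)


Weighted sum: 237
237 mod 11 = 6

Check digit: 5


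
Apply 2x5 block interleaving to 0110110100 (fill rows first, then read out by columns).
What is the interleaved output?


Matrix:
  01101
  10100
Read columns: 0110110010

0110110010


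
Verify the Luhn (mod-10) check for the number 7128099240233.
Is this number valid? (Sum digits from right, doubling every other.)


Luhn sum = 55
55 mod 10 = 5

Invalid (Luhn sum mod 10 = 5)


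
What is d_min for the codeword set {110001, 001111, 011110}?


Comparing all pairs, minimum distance: 2
Can detect 1 errors, correct 0 errors

2


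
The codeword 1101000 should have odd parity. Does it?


Number of 1s: 3

Yes, parity is correct (3 ones)


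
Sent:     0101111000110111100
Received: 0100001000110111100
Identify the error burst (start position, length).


XOR: 0001110000000000000

Burst at position 3, length 3


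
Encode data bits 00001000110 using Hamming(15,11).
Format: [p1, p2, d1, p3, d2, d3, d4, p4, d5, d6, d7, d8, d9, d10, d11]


Parity bits: p1=0, p2=1, p3=0, p4=1

010000011000110


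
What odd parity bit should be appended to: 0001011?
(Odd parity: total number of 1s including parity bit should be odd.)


Number of 1s in data: 3
Parity bit: 0

0


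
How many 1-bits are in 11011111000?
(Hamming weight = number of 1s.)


Counting 1s in 11011111000

7


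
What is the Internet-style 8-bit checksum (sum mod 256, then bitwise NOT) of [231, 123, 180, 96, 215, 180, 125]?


Sum = 1150 mod 256 = 126
Complement = 129

129


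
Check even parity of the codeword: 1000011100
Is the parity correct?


Number of 1s: 4

Yes, parity is correct (4 ones)


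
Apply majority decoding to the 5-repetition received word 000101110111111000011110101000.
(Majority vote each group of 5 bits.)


Groups: 00010, 11101, 11111, 00001, 11101, 01000
Majority votes: 011010

011010


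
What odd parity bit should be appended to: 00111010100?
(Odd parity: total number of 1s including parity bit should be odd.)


Number of 1s in data: 5
Parity bit: 0

0


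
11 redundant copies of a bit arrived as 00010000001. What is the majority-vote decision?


Ones: 2 out of 11
Threshold: 6

0 (2/11 voted 1)


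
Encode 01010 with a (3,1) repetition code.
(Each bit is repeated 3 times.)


Each bit -> 3 copies

000111000111000


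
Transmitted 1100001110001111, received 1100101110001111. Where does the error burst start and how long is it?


XOR: 0000100000000000

Burst at position 4, length 1


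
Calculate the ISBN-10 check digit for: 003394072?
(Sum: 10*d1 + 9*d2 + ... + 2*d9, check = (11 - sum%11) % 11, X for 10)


Weighted sum: 144
144 mod 11 = 1

Check digit: X


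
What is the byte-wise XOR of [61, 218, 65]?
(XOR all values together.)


XOR chain: 61 ^ 218 ^ 65 = 166

166


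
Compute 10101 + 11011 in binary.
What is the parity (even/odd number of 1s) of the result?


10101 = 21
11011 = 27
Sum = 48 = 110000
1s count = 2

even parity (2 ones in 110000)


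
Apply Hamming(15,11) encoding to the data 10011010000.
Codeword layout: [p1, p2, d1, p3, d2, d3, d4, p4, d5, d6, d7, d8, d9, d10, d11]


Parity bits: p1=0, p2=1, p3=1, p4=0

011100101010000


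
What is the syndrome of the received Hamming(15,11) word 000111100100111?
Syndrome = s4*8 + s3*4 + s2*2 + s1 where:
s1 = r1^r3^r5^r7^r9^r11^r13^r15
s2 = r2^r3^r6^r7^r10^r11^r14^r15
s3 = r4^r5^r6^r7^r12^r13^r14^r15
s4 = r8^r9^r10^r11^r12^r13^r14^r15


s1=0, s2=1, s3=1, s4=0

Syndrome = 6 (error at position 6)


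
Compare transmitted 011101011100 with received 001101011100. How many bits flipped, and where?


XOR: 010000000000

1 error(s) at position(s): 1
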